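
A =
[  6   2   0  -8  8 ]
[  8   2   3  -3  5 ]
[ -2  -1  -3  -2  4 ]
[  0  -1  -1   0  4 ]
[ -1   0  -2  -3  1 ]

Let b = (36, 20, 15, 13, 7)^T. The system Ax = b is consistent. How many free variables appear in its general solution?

Row reduce the augmented matrix [A | b].
R2 ← R2 − (4/3)·R1: [0, -2/3, 3, 23/3, -17/3, -28]
R3 ← R3 + (1/3)·R1: [0, -1/3, -3, -14/3, 20/3, 27]
R5 ← R5 + (1/6)·R1: [0, 1/3, -2, -13/3, 7/3, 13]
R3 ← R3 − (1/2)·R2: [0, 0, -9/2, -17/2, 19/2, 41]
R4 ← R4 − (3/2)·R2: [0, 0, -11/2, -23/2, 25/2, 55]
R5 ← R5 + (1/2)·R2: [0, 0, -1/2, -1/2, -1/2, -1]
R4 ← R4 − (11/9)·R3: [0, 0, 0, -10/9, 8/9, 44/9]
R5 ← R5 − (1/9)·R3: [0, 0, 0, 4/9, -14/9, -50/9]
R5 ← R5 + (2/5)·R4: [0, 0, 0, 0, -6/5, -18/5]
The echelon form has 5 nonzero rows, and every pivot lies in the first 5 columns, so rank(A) = rank([A|b]) = 5.
The system is consistent.
Free variables = (unknowns) − (rank) = 5 − 5 = 0.

0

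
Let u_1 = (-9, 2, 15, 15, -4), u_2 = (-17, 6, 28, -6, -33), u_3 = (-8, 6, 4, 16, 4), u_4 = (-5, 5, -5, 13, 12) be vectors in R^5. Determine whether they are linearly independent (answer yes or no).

yes

Form the matrix with these vectors as rows and row reduce.
R2 ← R2 − (17/9)·R1: [0, 20/9, -1/3, -103/3, -229/9]
R3 ← R3 − (8/9)·R1: [0, 38/9, -28/3, 8/3, 68/9]
R4 ← R4 − (5/9)·R1: [0, 35/9, -40/3, 14/3, 128/9]
R3 ← R3 − (19/10)·R2: [0, 0, -87/10, 679/10, 559/10]
R4 ← R4 − (7/4)·R2: [0, 0, -51/4, 259/4, 235/4]
R4 ← R4 − (85/58)·R3: [0, 0, 0, -1008/29, -672/29]
4 nonzero rows, so the 4 vectors span a space of dimension 4.
Since 4 = 4, the vectors are linearly independent.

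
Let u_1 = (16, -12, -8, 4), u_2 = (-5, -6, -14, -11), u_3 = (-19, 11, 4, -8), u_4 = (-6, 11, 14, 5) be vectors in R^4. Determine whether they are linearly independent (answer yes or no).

no

Form the matrix with these vectors as rows and row reduce.
R2 ← R2 + (5/16)·R1: [0, -39/4, -33/2, -39/4]
R3 ← R3 + (19/16)·R1: [0, -13/4, -11/2, -13/4]
R4 ← R4 + (3/8)·R1: [0, 13/2, 11, 13/2]
R3 ← R3 − (1/3)·R2: [0, 0, 0, 0]
R4 ← R4 + (2/3)·R2: [0, 0, 0, 0]
2 nonzero rows, so the 4 vectors span a space of dimension 2.
Since 2 < 4, the vectors are linearly dependent.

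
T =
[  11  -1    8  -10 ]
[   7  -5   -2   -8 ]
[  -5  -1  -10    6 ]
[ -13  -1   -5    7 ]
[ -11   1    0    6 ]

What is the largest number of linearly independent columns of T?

Row reduce to echelon form.
R2 ← R2 − (7/11)·R1: [0, -48/11, -78/11, -18/11]
R3 ← R3 + (5/11)·R1: [0, -16/11, -70/11, 16/11]
R4 ← R4 + (13/11)·R1: [0, -24/11, 49/11, -53/11]
R5 ← R5 + R1: [0, 0, 8, -4]
R3 ← R3 − (1/3)·R2: [0, 0, -4, 2]
R4 ← R4 − (1/2)·R2: [0, 0, 8, -4]
R4 ← R4 + (2)·R3: [0, 0, 0, 0]
R5 ← R5 + (2)·R3: [0, 0, 0, 0]
Echelon form has 3 nonzero rows, so rank(T) = 3.
The rank gives the maximum number of linearly independent columns: 3.

3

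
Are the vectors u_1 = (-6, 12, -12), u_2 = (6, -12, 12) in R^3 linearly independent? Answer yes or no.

no

Form the matrix with these vectors as rows and row reduce.
R2 ← R2 + R1: [0, 0, 0]
1 nonzero row, so the 2 vectors span a space of dimension 1.
Since 1 < 2, the vectors are linearly dependent.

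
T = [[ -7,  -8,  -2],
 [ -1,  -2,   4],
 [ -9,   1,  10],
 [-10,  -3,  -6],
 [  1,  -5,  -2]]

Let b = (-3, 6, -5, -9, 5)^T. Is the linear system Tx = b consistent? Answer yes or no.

Row reduce the augmented matrix [T | b].
R2 ← R2 − (1/7)·R1: [0, -6/7, 30/7, 45/7]
R3 ← R3 − (9/7)·R1: [0, 79/7, 88/7, -8/7]
R4 ← R4 − (10/7)·R1: [0, 59/7, -22/7, -33/7]
R5 ← R5 + (1/7)·R1: [0, -43/7, -16/7, 32/7]
R3 ← R3 + (79/6)·R2: [0, 0, 69, 167/2]
R4 ← R4 + (59/6)·R2: [0, 0, 39, 117/2]
R5 ← R5 − (43/6)·R2: [0, 0, -33, -83/2]
R4 ← R4 − (13/23)·R3: [0, 0, 0, 260/23]
R5 ← R5 + (11/23)·R3: [0, 0, 0, -36/23]
R5 ← R5 + (9/65)·R4: [0, 0, 0, 0]
The echelon form has 4 nonzero rows; the last pivot sits in the augmented column, so rank(T) = 3 but rank([T|b]) = 4.
Since the ranks differ, the system is inconsistent.

no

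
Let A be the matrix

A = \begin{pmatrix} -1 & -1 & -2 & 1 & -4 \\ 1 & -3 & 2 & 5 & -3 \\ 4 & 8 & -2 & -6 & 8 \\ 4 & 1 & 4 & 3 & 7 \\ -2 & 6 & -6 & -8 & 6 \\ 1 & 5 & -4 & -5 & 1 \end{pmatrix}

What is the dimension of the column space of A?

Row reduce to echelon form.
R2 ← R2 + R1: [0, -4, 0, 6, -7]
R3 ← R3 + (4)·R1: [0, 4, -10, -2, -8]
R4 ← R4 + (4)·R1: [0, -3, -4, 7, -9]
R5 ← R5 − (2)·R1: [0, 8, -2, -10, 14]
R6 ← R6 + R1: [0, 4, -6, -4, -3]
R3 ← R3 + R2: [0, 0, -10, 4, -15]
R4 ← R4 − (3/4)·R2: [0, 0, -4, 5/2, -15/4]
R5 ← R5 + (2)·R2: [0, 0, -2, 2, 0]
R6 ← R6 + R2: [0, 0, -6, 2, -10]
R4 ← R4 − (2/5)·R3: [0, 0, 0, 9/10, 9/4]
R5 ← R5 − (1/5)·R3: [0, 0, 0, 6/5, 3]
R6 ← R6 − (3/5)·R3: [0, 0, 0, -2/5, -1]
R5 ← R5 − (4/3)·R4: [0, 0, 0, 0, 0]
R6 ← R6 + (4/9)·R4: [0, 0, 0, 0, 0]
Echelon form has 4 nonzero rows, so rank(A) = 4.
The column space has dimension equal to the rank: 4.

4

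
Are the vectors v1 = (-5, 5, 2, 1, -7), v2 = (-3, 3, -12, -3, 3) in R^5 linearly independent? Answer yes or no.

Form the matrix with these vectors as rows and row reduce.
R2 ← R2 − (3/5)·R1: [0, 0, -66/5, -18/5, 36/5]
2 nonzero rows, so the 2 vectors span a space of dimension 2.
Since 2 = 2, the vectors are linearly independent.

yes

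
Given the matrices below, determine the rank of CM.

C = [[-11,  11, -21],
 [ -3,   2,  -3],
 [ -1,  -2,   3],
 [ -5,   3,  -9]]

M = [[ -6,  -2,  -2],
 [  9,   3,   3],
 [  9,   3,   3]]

First compute CM:
[[-24,  -8,  -8],
 [  9,   3,   3],
 [ 15,   5,   5],
 [-24,  -8,  -8]]
Now row reduce the product.
R2 ← R2 + (3/8)·R1: [0, 0, 0]
R3 ← R3 + (5/8)·R1: [0, 0, 0]
R4 ← R4 − R1: [0, 0, 0]
1 nonzero row, so rank(CM) = 1.

1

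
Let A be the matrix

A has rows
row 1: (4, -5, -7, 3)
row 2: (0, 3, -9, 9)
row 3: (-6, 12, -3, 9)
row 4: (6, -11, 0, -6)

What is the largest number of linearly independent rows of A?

2

Row reduce to echelon form.
R3 ← R3 + (3/2)·R1: [0, 9/2, -27/2, 27/2]
R4 ← R4 − (3/2)·R1: [0, -7/2, 21/2, -21/2]
R3 ← R3 − (3/2)·R2: [0, 0, 0, 0]
R4 ← R4 + (7/6)·R2: [0, 0, 0, 0]
Echelon form has 2 nonzero rows, so rank(A) = 2.
The rank gives the maximum number of linearly independent rows: 2.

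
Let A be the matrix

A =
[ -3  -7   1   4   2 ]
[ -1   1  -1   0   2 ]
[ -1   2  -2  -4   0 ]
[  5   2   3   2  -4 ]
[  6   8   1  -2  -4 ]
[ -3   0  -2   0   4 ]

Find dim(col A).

3

Row reduce to echelon form.
R2 ← R2 − (1/3)·R1: [0, 10/3, -4/3, -4/3, 4/3]
R3 ← R3 − (1/3)·R1: [0, 13/3, -7/3, -16/3, -2/3]
R4 ← R4 + (5/3)·R1: [0, -29/3, 14/3, 26/3, -2/3]
R5 ← R5 + (2)·R1: [0, -6, 3, 6, 0]
R6 ← R6 − R1: [0, 7, -3, -4, 2]
R3 ← R3 − (13/10)·R2: [0, 0, -3/5, -18/5, -12/5]
R4 ← R4 + (29/10)·R2: [0, 0, 4/5, 24/5, 16/5]
R5 ← R5 + (9/5)·R2: [0, 0, 3/5, 18/5, 12/5]
R6 ← R6 − (21/10)·R2: [0, 0, -1/5, -6/5, -4/5]
R4 ← R4 + (4/3)·R3: [0, 0, 0, 0, 0]
R5 ← R5 + R3: [0, 0, 0, 0, 0]
R6 ← R6 − (1/3)·R3: [0, 0, 0, 0, 0]
Echelon form has 3 nonzero rows, so rank(A) = 3.
The column space has dimension equal to the rank: 3.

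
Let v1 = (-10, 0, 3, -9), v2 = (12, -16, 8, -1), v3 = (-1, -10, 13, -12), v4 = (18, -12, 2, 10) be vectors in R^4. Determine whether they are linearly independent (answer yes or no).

Form the matrix with these vectors as rows and row reduce.
R2 ← R2 + (6/5)·R1: [0, -16, 58/5, -59/5]
R3 ← R3 − (1/10)·R1: [0, -10, 127/10, -111/10]
R4 ← R4 + (9/5)·R1: [0, -12, 37/5, -31/5]
R3 ← R3 − (5/8)·R2: [0, 0, 109/20, -149/40]
R4 ← R4 − (3/4)·R2: [0, 0, -13/10, 53/20]
R4 ← R4 + (26/109)·R3: [0, 0, 0, 192/109]
4 nonzero rows, so the 4 vectors span a space of dimension 4.
Since 4 = 4, the vectors are linearly independent.

yes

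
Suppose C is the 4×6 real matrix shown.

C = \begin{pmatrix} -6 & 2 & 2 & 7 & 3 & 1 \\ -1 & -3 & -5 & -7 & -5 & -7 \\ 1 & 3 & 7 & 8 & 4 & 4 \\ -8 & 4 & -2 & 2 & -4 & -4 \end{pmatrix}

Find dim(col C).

Row reduce to echelon form.
R2 ← R2 − (1/6)·R1: [0, -10/3, -16/3, -49/6, -11/2, -43/6]
R3 ← R3 + (1/6)·R1: [0, 10/3, 22/3, 55/6, 9/2, 25/6]
R4 ← R4 − (4/3)·R1: [0, 4/3, -14/3, -22/3, -8, -16/3]
R3 ← R3 + R2: [0, 0, 2, 1, -1, -3]
R4 ← R4 + (2/5)·R2: [0, 0, -34/5, -53/5, -51/5, -41/5]
R4 ← R4 + (17/5)·R3: [0, 0, 0, -36/5, -68/5, -92/5]
Echelon form has 4 nonzero rows, so rank(C) = 4.
The column space has dimension equal to the rank: 4.

4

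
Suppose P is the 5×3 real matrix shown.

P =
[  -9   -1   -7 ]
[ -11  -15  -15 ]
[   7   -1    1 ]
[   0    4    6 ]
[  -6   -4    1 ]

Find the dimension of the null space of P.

Row reduce to echelon form.
R2 ← R2 − (11/9)·R1: [0, -124/9, -58/9]
R3 ← R3 + (7/9)·R1: [0, -16/9, -40/9]
R5 ← R5 − (2/3)·R1: [0, -10/3, 17/3]
R3 ← R3 − (4/31)·R2: [0, 0, -112/31]
R4 ← R4 + (9/31)·R2: [0, 0, 128/31]
R5 ← R5 − (15/62)·R2: [0, 0, 224/31]
R4 ← R4 + (8/7)·R3: [0, 0, 0]
R5 ← R5 + (2)·R3: [0, 0, 0]
3 nonzero rows, so rank(P) = 3.
P has 3 columns; by rank–nullity, nullity = 3 − 3 = 0.

0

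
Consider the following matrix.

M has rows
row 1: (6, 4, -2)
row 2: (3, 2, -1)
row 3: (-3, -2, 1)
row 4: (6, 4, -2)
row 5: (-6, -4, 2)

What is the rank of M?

Row reduce to echelon form.
R2 ← R2 − (1/2)·R1: [0, 0, 0]
R3 ← R3 + (1/2)·R1: [0, 0, 0]
R4 ← R4 − R1: [0, 0, 0]
R5 ← R5 + R1: [0, 0, 0]
Echelon form has 1 nonzero row, so rank(M) = 1.

1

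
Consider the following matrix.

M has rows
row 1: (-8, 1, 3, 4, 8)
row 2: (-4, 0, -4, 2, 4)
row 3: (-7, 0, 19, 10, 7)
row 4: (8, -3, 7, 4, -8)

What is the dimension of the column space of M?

3

Row reduce to echelon form.
R2 ← R2 − (1/2)·R1: [0, -1/2, -11/2, 0, 0]
R3 ← R3 − (7/8)·R1: [0, -7/8, 131/8, 13/2, 0]
R4 ← R4 + R1: [0, -2, 10, 8, 0]
R3 ← R3 − (7/4)·R2: [0, 0, 26, 13/2, 0]
R4 ← R4 − (4)·R2: [0, 0, 32, 8, 0]
R4 ← R4 − (16/13)·R3: [0, 0, 0, 0, 0]
Echelon form has 3 nonzero rows, so rank(M) = 3.
The column space has dimension equal to the rank: 3.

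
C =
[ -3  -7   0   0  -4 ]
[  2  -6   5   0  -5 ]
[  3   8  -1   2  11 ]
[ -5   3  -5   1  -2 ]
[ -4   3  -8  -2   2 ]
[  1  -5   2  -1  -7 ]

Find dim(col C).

5

Row reduce to echelon form.
R2 ← R2 + (2/3)·R1: [0, -32/3, 5, 0, -23/3]
R3 ← R3 + R1: [0, 1, -1, 2, 7]
R4 ← R4 − (5/3)·R1: [0, 44/3, -5, 1, 14/3]
R5 ← R5 − (4/3)·R1: [0, 37/3, -8, -2, 22/3]
R6 ← R6 + (1/3)·R1: [0, -22/3, 2, -1, -25/3]
R3 ← R3 + (3/32)·R2: [0, 0, -17/32, 2, 201/32]
R4 ← R4 + (11/8)·R2: [0, 0, 15/8, 1, -47/8]
R5 ← R5 + (37/32)·R2: [0, 0, -71/32, -2, -49/32]
R6 ← R6 − (11/16)·R2: [0, 0, -23/16, -1, -49/16]
R4 ← R4 + (60/17)·R3: [0, 0, 0, 137/17, 277/17]
R5 ← R5 − (71/17)·R3: [0, 0, 0, -176/17, -472/17]
R6 ← R6 − (46/17)·R3: [0, 0, 0, -109/17, -341/17]
R5 ← R5 + (176/137)·R4: [0, 0, 0, 0, -936/137]
R6 ← R6 + (109/137)·R4: [0, 0, 0, 0, -972/137]
R6 ← R6 − (27/26)·R5: [0, 0, 0, 0, 0]
Echelon form has 5 nonzero rows, so rank(C) = 5.
The column space has dimension equal to the rank: 5.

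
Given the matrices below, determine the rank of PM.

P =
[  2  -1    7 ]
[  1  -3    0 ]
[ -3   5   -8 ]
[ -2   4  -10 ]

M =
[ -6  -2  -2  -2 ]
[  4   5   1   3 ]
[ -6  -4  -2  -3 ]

3

First compute PM:
[[-58, -37, -19, -28],
 [-18, -17,  -5, -11],
 [ 86,  63,  27,  45],
 [ 88,  64,  28,  46]]
Now row reduce the product.
R2 ← R2 − (9/29)·R1: [0, -160/29, 26/29, -67/29]
R3 ← R3 + (43/29)·R1: [0, 236/29, -34/29, 101/29]
R4 ← R4 + (44/29)·R1: [0, 228/29, -24/29, 102/29]
R3 ← R3 + (59/40)·R2: [0, 0, 3/20, 3/40]
R4 ← R4 + (57/40)·R2: [0, 0, 9/20, 9/40]
R4 ← R4 − (3)·R3: [0, 0, 0, 0]
3 nonzero rows, so rank(PM) = 3.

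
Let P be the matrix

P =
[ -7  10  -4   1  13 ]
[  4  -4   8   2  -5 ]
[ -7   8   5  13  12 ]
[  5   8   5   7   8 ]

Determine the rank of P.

Row reduce to echelon form.
R2 ← R2 + (4/7)·R1: [0, 12/7, 40/7, 18/7, 17/7]
R3 ← R3 − R1: [0, -2, 9, 12, -1]
R4 ← R4 + (5/7)·R1: [0, 106/7, 15/7, 54/7, 121/7]
R3 ← R3 + (7/6)·R2: [0, 0, 47/3, 15, 11/6]
R4 ← R4 − (53/6)·R2: [0, 0, -145/3, -15, -25/6]
R4 ← R4 + (145/47)·R3: [0, 0, 0, 1470/47, 70/47]
Echelon form has 4 nonzero rows, so rank(P) = 4.

4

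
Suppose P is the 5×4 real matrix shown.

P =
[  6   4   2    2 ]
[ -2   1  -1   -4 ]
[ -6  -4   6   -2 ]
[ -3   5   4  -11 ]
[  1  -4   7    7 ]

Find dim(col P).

3

Row reduce to echelon form.
R2 ← R2 + (1/3)·R1: [0, 7/3, -1/3, -10/3]
R3 ← R3 + R1: [0, 0, 8, 0]
R4 ← R4 + (1/2)·R1: [0, 7, 5, -10]
R5 ← R5 − (1/6)·R1: [0, -14/3, 20/3, 20/3]
R4 ← R4 − (3)·R2: [0, 0, 6, 0]
R5 ← R5 + (2)·R2: [0, 0, 6, 0]
R4 ← R4 − (3/4)·R3: [0, 0, 0, 0]
R5 ← R5 − (3/4)·R3: [0, 0, 0, 0]
Echelon form has 3 nonzero rows, so rank(P) = 3.
The column space has dimension equal to the rank: 3.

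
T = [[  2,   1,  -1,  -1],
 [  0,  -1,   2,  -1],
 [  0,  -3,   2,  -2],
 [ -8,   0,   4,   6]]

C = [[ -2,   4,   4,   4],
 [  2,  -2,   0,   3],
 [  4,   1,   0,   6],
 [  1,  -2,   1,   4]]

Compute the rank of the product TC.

First compute TC:
[[ -7,   7,   7,   1],
 [  5,   6,  -1,   5],
 [  0,  12,  -2,  -5],
 [ 38, -40, -26,  16]]
Now row reduce the product.
R2 ← R2 + (5/7)·R1: [0, 11, 4, 40/7]
R4 ← R4 + (38/7)·R1: [0, -2, 12, 150/7]
R3 ← R3 − (12/11)·R2: [0, 0, -70/11, -865/77]
R4 ← R4 + (2/11)·R2: [0, 0, 140/11, 1730/77]
R4 ← R4 + (2)·R3: [0, 0, 0, 0]
3 nonzero rows, so rank(TC) = 3.

3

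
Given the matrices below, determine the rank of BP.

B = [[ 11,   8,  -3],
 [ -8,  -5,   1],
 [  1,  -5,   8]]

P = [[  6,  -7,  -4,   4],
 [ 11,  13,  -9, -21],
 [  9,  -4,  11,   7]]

First compute BP:
[[127,  39, -149, -145],
 [-94, -13,  88,  80],
 [ 23, -104, 129, 165]]
Now row reduce the product.
R2 ← R2 + (94/127)·R1: [0, 2015/127, -2830/127, -3470/127]
R3 ← R3 − (23/127)·R1: [0, -14105/127, 19810/127, 24290/127]
R3 ← R3 + (7)·R2: [0, 0, 0, 0]
2 nonzero rows, so rank(BP) = 2.

2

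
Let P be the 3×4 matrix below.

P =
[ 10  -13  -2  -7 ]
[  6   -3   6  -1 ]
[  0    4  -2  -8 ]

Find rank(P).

Row reduce to echelon form.
R2 ← R2 − (3/5)·R1: [0, 24/5, 36/5, 16/5]
R3 ← R3 − (5/6)·R2: [0, 0, -8, -32/3]
Echelon form has 3 nonzero rows, so rank(P) = 3.

3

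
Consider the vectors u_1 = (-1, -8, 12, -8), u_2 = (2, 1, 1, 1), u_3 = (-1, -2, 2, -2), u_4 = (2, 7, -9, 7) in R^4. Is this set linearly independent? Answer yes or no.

Form the matrix with these vectors as rows and row reduce.
R2 ← R2 + (2)·R1: [0, -15, 25, -15]
R3 ← R3 − R1: [0, 6, -10, 6]
R4 ← R4 + (2)·R1: [0, -9, 15, -9]
R3 ← R3 + (2/5)·R2: [0, 0, 0, 0]
R4 ← R4 − (3/5)·R2: [0, 0, 0, 0]
2 nonzero rows, so the 4 vectors span a space of dimension 2.
Since 2 < 4, the vectors are linearly dependent.

no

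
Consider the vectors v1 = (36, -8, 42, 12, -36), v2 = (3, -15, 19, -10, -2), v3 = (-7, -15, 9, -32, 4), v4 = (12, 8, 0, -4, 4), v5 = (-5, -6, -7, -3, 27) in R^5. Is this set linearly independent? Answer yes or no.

yes

Form the matrix with these vectors as rows and row reduce.
R2 ← R2 − (1/12)·R1: [0, -43/3, 31/2, -11, 1]
R3 ← R3 + (7/36)·R1: [0, -149/9, 103/6, -89/3, -3]
R4 ← R4 − (1/3)·R1: [0, 32/3, -14, -8, 16]
R5 ← R5 + (5/36)·R1: [0, -64/9, -7/6, -4/3, 22]
R3 ← R3 − (149/129)·R2: [0, 0, -95/129, -2188/129, -536/129]
R4 ← R4 + (32/43)·R2: [0, 0, -106/43, -696/43, 720/43]
R5 ← R5 − (64/129)·R2: [0, 0, -2285/258, 532/129, 2774/129]
R4 ← R4 − (318/95)·R3: [0, 0, 0, 3856/95, 2912/95]
R5 ← R5 − (457/38)·R3: [0, 0, 0, 3954/19, 1358/19]
R5 ← R5 − (9885/1928)·R4: [0, 0, 0, 0, -20650/241]
5 nonzero rows, so the 5 vectors span a space of dimension 5.
Since 5 = 5, the vectors are linearly independent.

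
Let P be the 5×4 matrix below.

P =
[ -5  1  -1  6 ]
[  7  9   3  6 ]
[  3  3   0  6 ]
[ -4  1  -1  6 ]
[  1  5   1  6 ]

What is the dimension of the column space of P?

3

Row reduce to echelon form.
R2 ← R2 + (7/5)·R1: [0, 52/5, 8/5, 72/5]
R3 ← R3 + (3/5)·R1: [0, 18/5, -3/5, 48/5]
R4 ← R4 − (4/5)·R1: [0, 1/5, -1/5, 6/5]
R5 ← R5 + (1/5)·R1: [0, 26/5, 4/5, 36/5]
R3 ← R3 − (9/26)·R2: [0, 0, -15/13, 60/13]
R4 ← R4 − (1/52)·R2: [0, 0, -3/13, 12/13]
R5 ← R5 − (1/2)·R2: [0, 0, 0, 0]
R4 ← R4 − (1/5)·R3: [0, 0, 0, 0]
Echelon form has 3 nonzero rows, so rank(P) = 3.
The column space has dimension equal to the rank: 3.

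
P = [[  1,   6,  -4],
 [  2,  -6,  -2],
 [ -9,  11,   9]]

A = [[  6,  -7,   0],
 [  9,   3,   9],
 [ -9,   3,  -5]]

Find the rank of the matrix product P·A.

2

First compute PA:
[[ 96,  -1,  74],
 [-24, -38, -44],
 [-36, 123,  54]]
Now row reduce the product.
R2 ← R2 + (1/4)·R1: [0, -153/4, -51/2]
R3 ← R3 + (3/8)·R1: [0, 981/8, 327/4]
R3 ← R3 + (109/34)·R2: [0, 0, 0]
2 nonzero rows, so rank(PA) = 2.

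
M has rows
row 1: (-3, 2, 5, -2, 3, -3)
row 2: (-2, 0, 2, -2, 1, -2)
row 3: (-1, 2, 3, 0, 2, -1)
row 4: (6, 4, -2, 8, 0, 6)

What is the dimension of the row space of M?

Row reduce to echelon form.
R2 ← R2 − (2/3)·R1: [0, -4/3, -4/3, -2/3, -1, 0]
R3 ← R3 − (1/3)·R1: [0, 4/3, 4/3, 2/3, 1, 0]
R4 ← R4 + (2)·R1: [0, 8, 8, 4, 6, 0]
R3 ← R3 + R2: [0, 0, 0, 0, 0, 0]
R4 ← R4 + (6)·R2: [0, 0, 0, 0, 0, 0]
Echelon form has 2 nonzero rows, so rank(M) = 2.
The row space has dimension equal to the rank: 2.

2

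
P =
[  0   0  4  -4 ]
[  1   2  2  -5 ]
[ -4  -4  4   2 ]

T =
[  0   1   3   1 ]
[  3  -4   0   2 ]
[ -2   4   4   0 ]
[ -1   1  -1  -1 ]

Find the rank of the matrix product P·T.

2

First compute PT:
[[ -4,  12,  20,   4],
 [  7,  -4,  16,  10],
 [-22,  30,   2, -14]]
Now row reduce the product.
R2 ← R2 + (7/4)·R1: [0, 17, 51, 17]
R3 ← R3 − (11/2)·R1: [0, -36, -108, -36]
R3 ← R3 + (36/17)·R2: [0, 0, 0, 0]
2 nonzero rows, so rank(PT) = 2.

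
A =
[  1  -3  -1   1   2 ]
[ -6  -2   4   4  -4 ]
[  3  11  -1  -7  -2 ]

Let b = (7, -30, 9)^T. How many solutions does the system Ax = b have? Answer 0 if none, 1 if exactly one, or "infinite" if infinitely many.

infinite

Row reduce the augmented matrix [A | b].
R2 ← R2 + (6)·R1: [0, -20, -2, 10, 8, 12]
R3 ← R3 − (3)·R1: [0, 20, 2, -10, -8, -12]
R3 ← R3 + R2: [0, 0, 0, 0, 0, 0]
The echelon form has 2 nonzero rows, and every pivot lies in the first 5 columns, so rank(A) = rank([A|b]) = 2.
The system is consistent.
rank = 2 < 5 unknowns, so there are infinitely many solutions.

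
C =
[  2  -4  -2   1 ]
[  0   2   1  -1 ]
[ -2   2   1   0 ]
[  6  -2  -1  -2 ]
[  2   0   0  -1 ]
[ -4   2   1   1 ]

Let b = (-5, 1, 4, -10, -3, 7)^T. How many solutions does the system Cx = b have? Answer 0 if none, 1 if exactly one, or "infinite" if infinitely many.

infinite

Row reduce the augmented matrix [C | b].
R3 ← R3 + R1: [0, -2, -1, 1, -1]
R4 ← R4 − (3)·R1: [0, 10, 5, -5, 5]
R5 ← R5 − R1: [0, 4, 2, -2, 2]
R6 ← R6 + (2)·R1: [0, -6, -3, 3, -3]
R3 ← R3 + R2: [0, 0, 0, 0, 0]
R4 ← R4 − (5)·R2: [0, 0, 0, 0, 0]
R5 ← R5 − (2)·R2: [0, 0, 0, 0, 0]
R6 ← R6 + (3)·R2: [0, 0, 0, 0, 0]
The echelon form has 2 nonzero rows, and every pivot lies in the first 4 columns, so rank(C) = rank([C|b]) = 2.
The system is consistent.
rank = 2 < 4 unknowns, so there are infinitely many solutions.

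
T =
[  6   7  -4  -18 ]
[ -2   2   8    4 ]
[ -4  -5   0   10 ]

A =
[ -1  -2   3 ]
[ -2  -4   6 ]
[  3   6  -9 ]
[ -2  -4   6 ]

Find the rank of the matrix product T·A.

1

First compute TA:
[[  4,   8, -12],
 [ 14,  28, -42],
 [ -6, -12,  18]]
Now row reduce the product.
R2 ← R2 − (7/2)·R1: [0, 0, 0]
R3 ← R3 + (3/2)·R1: [0, 0, 0]
1 nonzero row, so rank(TA) = 1.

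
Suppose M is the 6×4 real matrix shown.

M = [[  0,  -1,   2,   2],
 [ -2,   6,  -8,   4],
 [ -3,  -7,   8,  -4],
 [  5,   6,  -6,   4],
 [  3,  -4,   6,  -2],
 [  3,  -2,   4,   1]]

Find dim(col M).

Row reduce to echelon form.
Swap R1 ↔ R2
R3 ← R3 − (3/2)·R1: [0, -16, 20, -10]
R4 ← R4 + (5/2)·R1: [0, 21, -26, 14]
R5 ← R5 + (3/2)·R1: [0, 5, -6, 4]
R6 ← R6 + (3/2)·R1: [0, 7, -8, 7]
R3 ← R3 − (16)·R2: [0, 0, -12, -42]
R4 ← R4 + (21)·R2: [0, 0, 16, 56]
R5 ← R5 + (5)·R2: [0, 0, 4, 14]
R6 ← R6 + (7)·R2: [0, 0, 6, 21]
R4 ← R4 + (4/3)·R3: [0, 0, 0, 0]
R5 ← R5 + (1/3)·R3: [0, 0, 0, 0]
R6 ← R6 + (1/2)·R3: [0, 0, 0, 0]
Echelon form has 3 nonzero rows, so rank(M) = 3.
The column space has dimension equal to the rank: 3.

3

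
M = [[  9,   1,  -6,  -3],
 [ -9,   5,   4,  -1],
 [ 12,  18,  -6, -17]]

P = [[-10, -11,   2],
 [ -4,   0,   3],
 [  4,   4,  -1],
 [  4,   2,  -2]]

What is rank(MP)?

First compute MP:
[[-130, -129,  33],
 [ 82, 113,  -5],
 [-284, -190, 118]]
Now row reduce the product.
R2 ← R2 + (41/65)·R1: [0, 2056/65, 1028/65]
R3 ← R3 − (142/65)·R1: [0, 5968/65, 2984/65]
R3 ← R3 − (746/257)·R2: [0, 0, 0]
2 nonzero rows, so rank(MP) = 2.

2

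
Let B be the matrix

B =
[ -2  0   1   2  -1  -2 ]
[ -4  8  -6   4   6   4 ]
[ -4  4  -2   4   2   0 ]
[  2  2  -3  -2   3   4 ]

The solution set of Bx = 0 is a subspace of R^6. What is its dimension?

4

Row reduce to echelon form.
R2 ← R2 − (2)·R1: [0, 8, -8, 0, 8, 8]
R3 ← R3 − (2)·R1: [0, 4, -4, 0, 4, 4]
R4 ← R4 + R1: [0, 2, -2, 0, 2, 2]
R3 ← R3 − (1/2)·R2: [0, 0, 0, 0, 0, 0]
R4 ← R4 − (1/4)·R2: [0, 0, 0, 0, 0, 0]
2 nonzero rows, so rank(B) = 2.
B has 6 columns; by rank–nullity, nullity = 6 − 2 = 4.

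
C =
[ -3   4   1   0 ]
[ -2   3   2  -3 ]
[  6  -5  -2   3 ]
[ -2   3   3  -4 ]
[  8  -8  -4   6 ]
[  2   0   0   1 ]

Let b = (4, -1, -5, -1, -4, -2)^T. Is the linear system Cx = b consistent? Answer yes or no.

Row reduce the augmented matrix [C | b].
R2 ← R2 − (2/3)·R1: [0, 1/3, 4/3, -3, -11/3]
R3 ← R3 + (2)·R1: [0, 3, 0, 3, 3]
R4 ← R4 − (2/3)·R1: [0, 1/3, 7/3, -4, -11/3]
R5 ← R5 + (8/3)·R1: [0, 8/3, -4/3, 6, 20/3]
R6 ← R6 + (2/3)·R1: [0, 8/3, 2/3, 1, 2/3]
R3 ← R3 − (9)·R2: [0, 0, -12, 30, 36]
R4 ← R4 − R2: [0, 0, 1, -1, 0]
R5 ← R5 − (8)·R2: [0, 0, -12, 30, 36]
R6 ← R6 − (8)·R2: [0, 0, -10, 25, 30]
R4 ← R4 + (1/12)·R3: [0, 0, 0, 3/2, 3]
R5 ← R5 − R3: [0, 0, 0, 0, 0]
R6 ← R6 − (5/6)·R3: [0, 0, 0, 0, 0]
The echelon form has 4 nonzero rows, and every pivot lies in the first 4 columns, so rank(C) = rank([C|b]) = 4.
The system is consistent.

yes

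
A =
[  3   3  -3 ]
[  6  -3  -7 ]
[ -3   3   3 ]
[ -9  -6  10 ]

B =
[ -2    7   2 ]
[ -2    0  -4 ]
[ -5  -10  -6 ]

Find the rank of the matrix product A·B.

3

First compute AB:
[[  3,  51,  12],
 [ 29, 112,  66],
 [-15, -51, -36],
 [-20, -163, -54]]
Now row reduce the product.
R2 ← R2 − (29/3)·R1: [0, -381, -50]
R3 ← R3 + (5)·R1: [0, 204, 24]
R4 ← R4 + (20/3)·R1: [0, 177, 26]
R3 ← R3 + (68/127)·R2: [0, 0, -352/127]
R4 ← R4 + (59/127)·R2: [0, 0, 352/127]
R4 ← R4 + R3: [0, 0, 0]
3 nonzero rows, so rank(AB) = 3.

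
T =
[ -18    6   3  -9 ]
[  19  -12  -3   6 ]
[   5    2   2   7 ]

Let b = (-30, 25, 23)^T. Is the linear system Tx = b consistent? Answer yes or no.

Row reduce the augmented matrix [T | b].
R2 ← R2 + (19/18)·R1: [0, -17/3, 1/6, -7/2, -20/3]
R3 ← R3 + (5/18)·R1: [0, 11/3, 17/6, 9/2, 44/3]
R3 ← R3 + (11/17)·R2: [0, 0, 50/17, 38/17, 176/17]
The echelon form has 3 nonzero rows, and every pivot lies in the first 4 columns, so rank(T) = rank([T|b]) = 3.
The system is consistent.

yes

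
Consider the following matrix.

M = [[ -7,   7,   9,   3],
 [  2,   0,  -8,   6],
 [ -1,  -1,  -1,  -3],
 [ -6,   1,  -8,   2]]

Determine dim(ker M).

0

Row reduce to echelon form.
R2 ← R2 + (2/7)·R1: [0, 2, -38/7, 48/7]
R3 ← R3 − (1/7)·R1: [0, -2, -16/7, -24/7]
R4 ← R4 − (6/7)·R1: [0, -5, -110/7, -4/7]
R3 ← R3 + R2: [0, 0, -54/7, 24/7]
R4 ← R4 + (5/2)·R2: [0, 0, -205/7, 116/7]
R4 ← R4 − (205/54)·R3: [0, 0, 0, 32/9]
4 nonzero rows, so rank(M) = 4.
M has 4 columns; by rank–nullity, nullity = 4 − 4 = 0.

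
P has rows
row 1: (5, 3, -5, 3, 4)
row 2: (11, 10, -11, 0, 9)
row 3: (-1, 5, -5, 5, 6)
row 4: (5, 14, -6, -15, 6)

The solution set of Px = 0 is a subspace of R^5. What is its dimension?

1

Row reduce to echelon form.
R2 ← R2 − (11/5)·R1: [0, 17/5, 0, -33/5, 1/5]
R3 ← R3 + (1/5)·R1: [0, 28/5, -6, 28/5, 34/5]
R4 ← R4 − R1: [0, 11, -1, -18, 2]
R3 ← R3 − (28/17)·R2: [0, 0, -6, 280/17, 110/17]
R4 ← R4 − (55/17)·R2: [0, 0, -1, 57/17, 23/17]
R4 ← R4 − (1/6)·R3: [0, 0, 0, 31/51, 14/51]
4 nonzero rows, so rank(P) = 4.
P has 5 columns; by rank–nullity, nullity = 5 − 4 = 1.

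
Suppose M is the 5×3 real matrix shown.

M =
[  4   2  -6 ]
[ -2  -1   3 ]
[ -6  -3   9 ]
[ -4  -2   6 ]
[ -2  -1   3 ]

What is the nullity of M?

2

Row reduce to echelon form.
R2 ← R2 + (1/2)·R1: [0, 0, 0]
R3 ← R3 + (3/2)·R1: [0, 0, 0]
R4 ← R4 + R1: [0, 0, 0]
R5 ← R5 + (1/2)·R1: [0, 0, 0]
1 nonzero row, so rank(M) = 1.
M has 3 columns; by rank–nullity, nullity = 3 − 1 = 2.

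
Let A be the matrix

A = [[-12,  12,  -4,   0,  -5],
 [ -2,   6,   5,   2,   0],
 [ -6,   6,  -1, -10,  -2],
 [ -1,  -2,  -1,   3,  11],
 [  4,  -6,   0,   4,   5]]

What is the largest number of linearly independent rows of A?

Row reduce to echelon form.
R2 ← R2 − (1/6)·R1: [0, 4, 17/3, 2, 5/6]
R3 ← R3 − (1/2)·R1: [0, 0, 1, -10, 1/2]
R4 ← R4 − (1/12)·R1: [0, -3, -2/3, 3, 137/12]
R5 ← R5 + (1/3)·R1: [0, -2, -4/3, 4, 10/3]
R4 ← R4 + (3/4)·R2: [0, 0, 43/12, 9/2, 289/24]
R5 ← R5 + (1/2)·R2: [0, 0, 3/2, 5, 15/4]
R4 ← R4 − (43/12)·R3: [0, 0, 0, 121/3, 41/4]
R5 ← R5 − (3/2)·R3: [0, 0, 0, 20, 3]
R5 ← R5 − (60/121)·R4: [0, 0, 0, 0, -252/121]
Echelon form has 5 nonzero rows, so rank(A) = 5.
The rank gives the maximum number of linearly independent rows: 5.

5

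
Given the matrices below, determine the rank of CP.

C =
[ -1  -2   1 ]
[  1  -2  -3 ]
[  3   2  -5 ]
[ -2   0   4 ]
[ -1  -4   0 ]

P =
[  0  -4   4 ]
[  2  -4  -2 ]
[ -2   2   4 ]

First compute CP:
[[ -6,  14,   4],
 [  2,  -2,  -4],
 [ 14, -30, -12],
 [ -8,  16,   8],
 [ -8,  20,   4]]
Now row reduce the product.
R2 ← R2 + (1/3)·R1: [0, 8/3, -8/3]
R3 ← R3 + (7/3)·R1: [0, 8/3, -8/3]
R4 ← R4 − (4/3)·R1: [0, -8/3, 8/3]
R5 ← R5 − (4/3)·R1: [0, 4/3, -4/3]
R3 ← R3 − R2: [0, 0, 0]
R4 ← R4 + R2: [0, 0, 0]
R5 ← R5 − (1/2)·R2: [0, 0, 0]
2 nonzero rows, so rank(CP) = 2.

2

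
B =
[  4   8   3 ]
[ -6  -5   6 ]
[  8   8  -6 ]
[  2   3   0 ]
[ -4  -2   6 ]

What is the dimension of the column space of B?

2

Row reduce to echelon form.
R2 ← R2 + (3/2)·R1: [0, 7, 21/2]
R3 ← R3 − (2)·R1: [0, -8, -12]
R4 ← R4 − (1/2)·R1: [0, -1, -3/2]
R5 ← R5 + R1: [0, 6, 9]
R3 ← R3 + (8/7)·R2: [0, 0, 0]
R4 ← R4 + (1/7)·R2: [0, 0, 0]
R5 ← R5 − (6/7)·R2: [0, 0, 0]
Echelon form has 2 nonzero rows, so rank(B) = 2.
The column space has dimension equal to the rank: 2.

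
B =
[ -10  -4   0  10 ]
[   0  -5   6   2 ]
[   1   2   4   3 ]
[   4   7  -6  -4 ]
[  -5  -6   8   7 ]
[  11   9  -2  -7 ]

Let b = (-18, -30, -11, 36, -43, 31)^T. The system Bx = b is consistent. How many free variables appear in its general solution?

0

Row reduce the augmented matrix [B | b].
R3 ← R3 + (1/10)·R1: [0, 8/5, 4, 4, -64/5]
R4 ← R4 + (2/5)·R1: [0, 27/5, -6, 0, 144/5]
R5 ← R5 − (1/2)·R1: [0, -4, 8, 2, -34]
R6 ← R6 + (11/10)·R1: [0, 23/5, -2, 4, 56/5]
R3 ← R3 + (8/25)·R2: [0, 0, 148/25, 116/25, -112/5]
R4 ← R4 + (27/25)·R2: [0, 0, 12/25, 54/25, -18/5]
R5 ← R5 − (4/5)·R2: [0, 0, 16/5, 2/5, -10]
R6 ← R6 + (23/25)·R2: [0, 0, 88/25, 146/25, -82/5]
R4 ← R4 − (3/37)·R3: [0, 0, 0, 66/37, -66/37]
R5 ← R5 − (20/37)·R3: [0, 0, 0, -78/37, 78/37]
R6 ← R6 − (22/37)·R3: [0, 0, 0, 114/37, -114/37]
R5 ← R5 + (13/11)·R4: [0, 0, 0, 0, 0]
R6 ← R6 − (19/11)·R4: [0, 0, 0, 0, 0]
The echelon form has 4 nonzero rows, and every pivot lies in the first 4 columns, so rank(B) = rank([B|b]) = 4.
The system is consistent.
Free variables = (unknowns) − (rank) = 4 − 4 = 0.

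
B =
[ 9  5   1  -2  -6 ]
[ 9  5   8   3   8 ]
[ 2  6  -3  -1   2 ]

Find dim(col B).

3

Row reduce to echelon form.
R2 ← R2 − R1: [0, 0, 7, 5, 14]
R3 ← R3 − (2/9)·R1: [0, 44/9, -29/9, -5/9, 10/3]
Swap R2 ↔ R3
Echelon form has 3 nonzero rows, so rank(B) = 3.
The column space has dimension equal to the rank: 3.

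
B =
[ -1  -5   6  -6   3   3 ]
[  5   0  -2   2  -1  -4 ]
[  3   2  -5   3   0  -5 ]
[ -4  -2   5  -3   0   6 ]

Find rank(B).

4

Row reduce to echelon form.
R2 ← R2 + (5)·R1: [0, -25, 28, -28, 14, 11]
R3 ← R3 + (3)·R1: [0, -13, 13, -15, 9, 4]
R4 ← R4 − (4)·R1: [0, 18, -19, 21, -12, -6]
R3 ← R3 − (13/25)·R2: [0, 0, -39/25, -11/25, 43/25, -43/25]
R4 ← R4 + (18/25)·R2: [0, 0, 29/25, 21/25, -48/25, 48/25]
R4 ← R4 + (29/39)·R3: [0, 0, 0, 20/39, -25/39, 25/39]
Echelon form has 4 nonzero rows, so rank(B) = 4.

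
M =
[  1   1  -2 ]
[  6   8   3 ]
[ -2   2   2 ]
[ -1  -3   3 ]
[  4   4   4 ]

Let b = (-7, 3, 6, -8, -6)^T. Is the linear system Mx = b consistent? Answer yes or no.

Row reduce the augmented matrix [M | b].
R2 ← R2 − (6)·R1: [0, 2, 15, 45]
R3 ← R3 + (2)·R1: [0, 4, -2, -8]
R4 ← R4 + R1: [0, -2, 1, -15]
R5 ← R5 − (4)·R1: [0, 0, 12, 22]
R3 ← R3 − (2)·R2: [0, 0, -32, -98]
R4 ← R4 + R2: [0, 0, 16, 30]
R4 ← R4 + (1/2)·R3: [0, 0, 0, -19]
R5 ← R5 + (3/8)·R3: [0, 0, 0, -59/4]
R5 ← R5 − (59/76)·R4: [0, 0, 0, 0]
The echelon form has 4 nonzero rows; the last pivot sits in the augmented column, so rank(M) = 3 but rank([M|b]) = 4.
Since the ranks differ, the system is inconsistent.

no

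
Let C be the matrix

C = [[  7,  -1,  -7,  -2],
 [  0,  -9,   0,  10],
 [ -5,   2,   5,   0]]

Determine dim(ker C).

Row reduce to echelon form.
R3 ← R3 + (5/7)·R1: [0, 9/7, 0, -10/7]
R3 ← R3 + (1/7)·R2: [0, 0, 0, 0]
2 nonzero rows, so rank(C) = 2.
C has 4 columns; by rank–nullity, nullity = 4 − 2 = 2.

2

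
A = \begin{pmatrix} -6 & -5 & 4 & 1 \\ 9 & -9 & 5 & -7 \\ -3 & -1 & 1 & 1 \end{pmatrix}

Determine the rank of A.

2

Row reduce to echelon form.
R2 ← R2 + (3/2)·R1: [0, -33/2, 11, -11/2]
R3 ← R3 − (1/2)·R1: [0, 3/2, -1, 1/2]
R3 ← R3 + (1/11)·R2: [0, 0, 0, 0]
Echelon form has 2 nonzero rows, so rank(A) = 2.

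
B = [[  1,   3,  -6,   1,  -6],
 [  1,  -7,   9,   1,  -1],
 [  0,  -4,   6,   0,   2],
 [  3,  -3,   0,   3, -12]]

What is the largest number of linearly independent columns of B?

2

Row reduce to echelon form.
R2 ← R2 − R1: [0, -10, 15, 0, 5]
R4 ← R4 − (3)·R1: [0, -12, 18, 0, 6]
R3 ← R3 − (2/5)·R2: [0, 0, 0, 0, 0]
R4 ← R4 − (6/5)·R2: [0, 0, 0, 0, 0]
Echelon form has 2 nonzero rows, so rank(B) = 2.
The rank gives the maximum number of linearly independent columns: 2.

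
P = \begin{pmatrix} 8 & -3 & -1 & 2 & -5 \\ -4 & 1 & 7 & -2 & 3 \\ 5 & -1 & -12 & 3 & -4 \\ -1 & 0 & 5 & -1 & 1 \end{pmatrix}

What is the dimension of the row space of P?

Row reduce to echelon form.
R2 ← R2 + (1/2)·R1: [0, -1/2, 13/2, -1, 1/2]
R3 ← R3 − (5/8)·R1: [0, 7/8, -91/8, 7/4, -7/8]
R4 ← R4 + (1/8)·R1: [0, -3/8, 39/8, -3/4, 3/8]
R3 ← R3 + (7/4)·R2: [0, 0, 0, 0, 0]
R4 ← R4 − (3/4)·R2: [0, 0, 0, 0, 0]
Echelon form has 2 nonzero rows, so rank(P) = 2.
The row space has dimension equal to the rank: 2.

2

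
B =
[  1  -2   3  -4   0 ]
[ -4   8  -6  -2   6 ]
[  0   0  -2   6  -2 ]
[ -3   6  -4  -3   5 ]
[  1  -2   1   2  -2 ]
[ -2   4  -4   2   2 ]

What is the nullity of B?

3

Row reduce to echelon form.
R2 ← R2 + (4)·R1: [0, 0, 6, -18, 6]
R4 ← R4 + (3)·R1: [0, 0, 5, -15, 5]
R5 ← R5 − R1: [0, 0, -2, 6, -2]
R6 ← R6 + (2)·R1: [0, 0, 2, -6, 2]
R3 ← R3 + (1/3)·R2: [0, 0, 0, 0, 0]
R4 ← R4 − (5/6)·R2: [0, 0, 0, 0, 0]
R5 ← R5 + (1/3)·R2: [0, 0, 0, 0, 0]
R6 ← R6 − (1/3)·R2: [0, 0, 0, 0, 0]
2 nonzero rows, so rank(B) = 2.
B has 5 columns; by rank–nullity, nullity = 5 − 2 = 3.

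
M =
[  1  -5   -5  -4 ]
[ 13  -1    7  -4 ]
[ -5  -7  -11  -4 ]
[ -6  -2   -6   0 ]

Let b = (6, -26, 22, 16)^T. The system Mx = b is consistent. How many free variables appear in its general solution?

Row reduce the augmented matrix [M | b].
R2 ← R2 − (13)·R1: [0, 64, 72, 48, -104]
R3 ← R3 + (5)·R1: [0, -32, -36, -24, 52]
R4 ← R4 + (6)·R1: [0, -32, -36, -24, 52]
R3 ← R3 + (1/2)·R2: [0, 0, 0, 0, 0]
R4 ← R4 + (1/2)·R2: [0, 0, 0, 0, 0]
The echelon form has 2 nonzero rows, and every pivot lies in the first 4 columns, so rank(M) = rank([M|b]) = 2.
The system is consistent.
Free variables = (unknowns) − (rank) = 4 − 2 = 2.

2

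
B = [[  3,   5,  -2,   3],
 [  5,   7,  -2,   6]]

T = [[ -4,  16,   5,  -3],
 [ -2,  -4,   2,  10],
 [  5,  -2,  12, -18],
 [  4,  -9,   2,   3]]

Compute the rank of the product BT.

2

First compute BT:
[[-20,   5,   7,  86],
 [-20,   2,  27, 109]]
Now row reduce the product.
R2 ← R2 − R1: [0, -3, 20, 23]
2 nonzero rows, so rank(BT) = 2.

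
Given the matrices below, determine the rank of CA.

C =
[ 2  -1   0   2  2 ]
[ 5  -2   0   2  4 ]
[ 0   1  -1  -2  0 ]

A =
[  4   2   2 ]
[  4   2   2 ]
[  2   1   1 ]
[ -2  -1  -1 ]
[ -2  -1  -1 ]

First compute CA:
[[ -4,  -2,  -2],
 [  0,   0,   0],
 [  6,   3,   3]]
Now row reduce the product.
R3 ← R3 + (3/2)·R1: [0, 0, 0]
1 nonzero row, so rank(CA) = 1.

1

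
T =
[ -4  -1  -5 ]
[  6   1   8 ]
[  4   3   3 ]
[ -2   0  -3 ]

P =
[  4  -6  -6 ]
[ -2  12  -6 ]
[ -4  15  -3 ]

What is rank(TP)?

2

First compute TP:
[[  6, -63,  45],
 [-10,  96, -66],
 [ -2,  57, -51],
 [  4, -33,  21]]
Now row reduce the product.
R2 ← R2 + (5/3)·R1: [0, -9, 9]
R3 ← R3 + (1/3)·R1: [0, 36, -36]
R4 ← R4 − (2/3)·R1: [0, 9, -9]
R3 ← R3 + (4)·R2: [0, 0, 0]
R4 ← R4 + R2: [0, 0, 0]
2 nonzero rows, so rank(TP) = 2.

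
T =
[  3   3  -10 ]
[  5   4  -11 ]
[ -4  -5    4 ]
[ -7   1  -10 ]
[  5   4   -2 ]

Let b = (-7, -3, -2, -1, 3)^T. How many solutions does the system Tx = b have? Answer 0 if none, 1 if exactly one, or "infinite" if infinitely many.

Row reduce the augmented matrix [T | b].
R2 ← R2 − (5/3)·R1: [0, -1, 17/3, 26/3]
R3 ← R3 + (4/3)·R1: [0, -1, -28/3, -34/3]
R4 ← R4 + (7/3)·R1: [0, 8, -100/3, -52/3]
R5 ← R5 − (5/3)·R1: [0, -1, 44/3, 44/3]
R3 ← R3 − R2: [0, 0, -15, -20]
R4 ← R4 + (8)·R2: [0, 0, 12, 52]
R5 ← R5 − R2: [0, 0, 9, 6]
R4 ← R4 + (4/5)·R3: [0, 0, 0, 36]
R5 ← R5 + (3/5)·R3: [0, 0, 0, -6]
R5 ← R5 + (1/6)·R4: [0, 0, 0, 0]
The echelon form has 4 nonzero rows; the last pivot sits in the augmented column, so rank(T) = 3 but rank([T|b]) = 4.
Since the ranks differ, the system is inconsistent.
It has no solutions.

0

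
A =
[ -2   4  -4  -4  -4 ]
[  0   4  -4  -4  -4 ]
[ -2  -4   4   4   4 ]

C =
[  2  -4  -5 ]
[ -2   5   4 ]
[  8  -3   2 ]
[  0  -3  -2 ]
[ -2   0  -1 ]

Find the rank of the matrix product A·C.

2

First compute AC:
[[-36,  52,  30],
 [-32,  44,  20],
 [ 28, -36, -10]]
Now row reduce the product.
R2 ← R2 − (8/9)·R1: [0, -20/9, -20/3]
R3 ← R3 + (7/9)·R1: [0, 40/9, 40/3]
R3 ← R3 + (2)·R2: [0, 0, 0]
2 nonzero rows, so rank(AC) = 2.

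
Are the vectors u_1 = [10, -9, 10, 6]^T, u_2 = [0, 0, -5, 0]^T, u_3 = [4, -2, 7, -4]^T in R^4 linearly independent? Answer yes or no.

yes

Form the matrix with these vectors as rows and row reduce.
R3 ← R3 − (2/5)·R1: [0, 8/5, 3, -32/5]
Swap R2 ↔ R3
3 nonzero rows, so the 3 vectors span a space of dimension 3.
Since 3 = 3, the vectors are linearly independent.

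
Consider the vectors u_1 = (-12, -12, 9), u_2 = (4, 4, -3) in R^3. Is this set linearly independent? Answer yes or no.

Form the matrix with these vectors as rows and row reduce.
R2 ← R2 + (1/3)·R1: [0, 0, 0]
1 nonzero row, so the 2 vectors span a space of dimension 1.
Since 1 < 2, the vectors are linearly dependent.

no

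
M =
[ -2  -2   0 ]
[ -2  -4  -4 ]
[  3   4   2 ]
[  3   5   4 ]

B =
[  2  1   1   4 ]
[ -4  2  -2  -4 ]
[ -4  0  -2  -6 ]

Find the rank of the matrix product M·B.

First compute MB:
[[  4,  -6,   2,   0],
 [ 28, -10,  14,  32],
 [-18,  11,  -9, -16],
 [-30,  13, -15, -32]]
Now row reduce the product.
R2 ← R2 − (7)·R1: [0, 32, 0, 32]
R3 ← R3 + (9/2)·R1: [0, -16, 0, -16]
R4 ← R4 + (15/2)·R1: [0, -32, 0, -32]
R3 ← R3 + (1/2)·R2: [0, 0, 0, 0]
R4 ← R4 + R2: [0, 0, 0, 0]
2 nonzero rows, so rank(MB) = 2.

2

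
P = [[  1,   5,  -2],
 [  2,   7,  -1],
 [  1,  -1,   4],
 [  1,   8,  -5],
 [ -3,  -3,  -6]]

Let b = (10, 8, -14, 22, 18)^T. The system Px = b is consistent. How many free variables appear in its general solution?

1

Row reduce the augmented matrix [P | b].
R2 ← R2 − (2)·R1: [0, -3, 3, -12]
R3 ← R3 − R1: [0, -6, 6, -24]
R4 ← R4 − R1: [0, 3, -3, 12]
R5 ← R5 + (3)·R1: [0, 12, -12, 48]
R3 ← R3 − (2)·R2: [0, 0, 0, 0]
R4 ← R4 + R2: [0, 0, 0, 0]
R5 ← R5 + (4)·R2: [0, 0, 0, 0]
The echelon form has 2 nonzero rows, and every pivot lies in the first 3 columns, so rank(P) = rank([P|b]) = 2.
The system is consistent.
Free variables = (unknowns) − (rank) = 3 − 2 = 1.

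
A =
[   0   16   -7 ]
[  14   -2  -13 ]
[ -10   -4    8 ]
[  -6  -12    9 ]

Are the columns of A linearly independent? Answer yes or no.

yes

Row reduce A to echelon form.
Swap R1 ↔ R2
R3 ← R3 + (5/7)·R1: [0, -38/7, -9/7]
R4 ← R4 + (3/7)·R1: [0, -90/7, 24/7]
R3 ← R3 + (19/56)·R2: [0, 0, -205/56]
R4 ← R4 + (45/56)·R2: [0, 0, -123/56]
R4 ← R4 − (3/5)·R3: [0, 0, 0]
3 pivots among 3 columns.
Every column is a pivot column, so the columns are linearly independent.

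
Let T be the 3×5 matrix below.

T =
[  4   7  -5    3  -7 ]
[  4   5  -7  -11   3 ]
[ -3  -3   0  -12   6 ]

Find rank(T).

Row reduce to echelon form.
R2 ← R2 − R1: [0, -2, -2, -14, 10]
R3 ← R3 + (3/4)·R1: [0, 9/4, -15/4, -39/4, 3/4]
R3 ← R3 + (9/8)·R2: [0, 0, -6, -51/2, 12]
Echelon form has 3 nonzero rows, so rank(T) = 3.

3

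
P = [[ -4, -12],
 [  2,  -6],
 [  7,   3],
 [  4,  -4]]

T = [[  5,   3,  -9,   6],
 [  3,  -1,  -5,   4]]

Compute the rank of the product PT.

2

First compute PT:
[[-56,   0,  96, -72],
 [ -8,  12,  12, -12],
 [ 44,  18, -78,  54],
 [  8,  16, -16,   8]]
Now row reduce the product.
R2 ← R2 − (1/7)·R1: [0, 12, -12/7, -12/7]
R3 ← R3 + (11/14)·R1: [0, 18, -18/7, -18/7]
R4 ← R4 + (1/7)·R1: [0, 16, -16/7, -16/7]
R3 ← R3 − (3/2)·R2: [0, 0, 0, 0]
R4 ← R4 − (4/3)·R2: [0, 0, 0, 0]
2 nonzero rows, so rank(PT) = 2.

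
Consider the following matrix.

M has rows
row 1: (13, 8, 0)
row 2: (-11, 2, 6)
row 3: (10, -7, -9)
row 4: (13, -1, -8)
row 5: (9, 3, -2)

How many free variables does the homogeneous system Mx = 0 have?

0

Row reduce to echelon form.
R2 ← R2 + (11/13)·R1: [0, 114/13, 6]
R3 ← R3 − (10/13)·R1: [0, -171/13, -9]
R4 ← R4 − R1: [0, -9, -8]
R5 ← R5 − (9/13)·R1: [0, -33/13, -2]
R3 ← R3 + (3/2)·R2: [0, 0, 0]
R4 ← R4 + (39/38)·R2: [0, 0, -35/19]
R5 ← R5 + (11/38)·R2: [0, 0, -5/19]
Swap R3 ↔ R4
R5 ← R5 − (1/7)·R3: [0, 0, 0]
3 nonzero rows, so rank(M) = 3.
M has 3 columns; by rank–nullity, nullity = 3 − 3 = 0.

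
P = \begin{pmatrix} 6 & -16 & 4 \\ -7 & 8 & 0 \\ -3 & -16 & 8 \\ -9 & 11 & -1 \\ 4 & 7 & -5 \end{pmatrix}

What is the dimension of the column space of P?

3

Row reduce to echelon form.
R2 ← R2 + (7/6)·R1: [0, -32/3, 14/3]
R3 ← R3 + (1/2)·R1: [0, -24, 10]
R4 ← R4 + (3/2)·R1: [0, -13, 5]
R5 ← R5 − (2/3)·R1: [0, 53/3, -23/3]
R3 ← R3 − (9/4)·R2: [0, 0, -1/2]
R4 ← R4 − (39/32)·R2: [0, 0, -11/16]
R5 ← R5 + (53/32)·R2: [0, 0, 1/16]
R4 ← R4 − (11/8)·R3: [0, 0, 0]
R5 ← R5 + (1/8)·R3: [0, 0, 0]
Echelon form has 3 nonzero rows, so rank(P) = 3.
The column space has dimension equal to the rank: 3.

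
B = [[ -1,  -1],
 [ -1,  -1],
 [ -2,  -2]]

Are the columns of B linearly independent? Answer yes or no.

Row reduce B to echelon form.
R2 ← R2 − R1: [0, 0]
R3 ← R3 − (2)·R1: [0, 0]
1 pivot among 2 columns.
Only 1 < 2 pivot columns, so the columns are linearly dependent.

no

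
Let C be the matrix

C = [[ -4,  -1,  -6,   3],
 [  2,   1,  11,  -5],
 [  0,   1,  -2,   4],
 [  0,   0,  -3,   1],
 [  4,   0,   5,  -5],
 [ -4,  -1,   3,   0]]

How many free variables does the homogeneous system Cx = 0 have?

Row reduce to echelon form.
R2 ← R2 + (1/2)·R1: [0, 1/2, 8, -7/2]
R5 ← R5 + R1: [0, -1, -1, -2]
R6 ← R6 − R1: [0, 0, 9, -3]
R3 ← R3 − (2)·R2: [0, 0, -18, 11]
R5 ← R5 + (2)·R2: [0, 0, 15, -9]
R4 ← R4 − (1/6)·R3: [0, 0, 0, -5/6]
R5 ← R5 + (5/6)·R3: [0, 0, 0, 1/6]
R6 ← R6 + (1/2)·R3: [0, 0, 0, 5/2]
R5 ← R5 + (1/5)·R4: [0, 0, 0, 0]
R6 ← R6 + (3)·R4: [0, 0, 0, 0]
4 nonzero rows, so rank(C) = 4.
C has 4 columns; by rank–nullity, nullity = 4 − 4 = 0.

0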